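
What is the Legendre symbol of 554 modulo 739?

-1

(554/739)
  = -(277/739)    [739 ≡ 3 mod 8 ⇒ (2/739) = -1]
  = -(739/277)    [QR: 277 ≡ 1 mod 4, sign kept]
  = -(185/277)    [739 ≡ 185 mod 277]
  = -(277/185)    [QR: 185 ≡ 1 mod 4, sign kept]
  = -(92/185)    [277 ≡ 92 mod 185]
  = -(23/185)    [185 ≡ 1 mod 8 ⇒ (2/185)^2 = +1]
  = -(185/23)    [QR: 185 ≡ 1 mod 4, sign kept]
  = -(1/23)    [185 ≡ 1 mod 23]
  = -1    [(1/23) = 1]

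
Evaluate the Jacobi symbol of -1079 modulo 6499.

1

(-1079/6499)
  = (5420/6499)    [-1079 ≡ 5420 mod 6499]
  = (1355/6499)    [6499 ≡ 3 mod 8 ⇒ (2/6499)^2 = +1]
  = -(6499/1355)    [QR: both ≡ 3 mod 4, sign flips]
  = -(1079/1355)    [6499 ≡ 1079 mod 1355]
  = (1355/1079)    [QR: both ≡ 3 mod 4, sign flips]
  = (276/1079)    [1355 ≡ 276 mod 1079]
  = (69/1079)    [1079 ≡ 7 mod 8 ⇒ (2/1079)^2 = +1]
  = (1079/69)    [QR: 69 ≡ 1 mod 4, sign kept]
  = (44/69)    [1079 ≡ 44 mod 69]
  = (11/69)    [69 ≡ 5 mod 8 ⇒ (2/69)^2 = +1]
  = (69/11)    [QR: 69 ≡ 1 mod 4, sign kept]
  = (3/11)    [69 ≡ 3 mod 11]
  = -(11/3)    [QR: both ≡ 3 mod 4, sign flips]
  = -(2/3)    [11 ≡ 2 mod 3]
  = (1/3)    [3 ≡ 3 mod 8 ⇒ (2/3) = -1]
  = 1    [(1/3) = 1]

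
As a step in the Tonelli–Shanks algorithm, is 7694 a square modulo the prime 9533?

Factor out 2: 7694 = 2·3847. Since 9533 ≡ 5 (mod 8), (2/9533) = -1. Now have -(3847/9533).
9533 ≡ 1 (mod 4), so quadratic reciprocity gives (3847/9533) = (9533/3847). Reduce: 9533 ≡ 1839 (mod 3847). Now have -(1839/3847).
Both 1839 ≡ 3 and 3847 ≡ 3 (mod 4), so reciprocity gives (1839/3847) = -(3847/1839). Reduce: 3847 ≡ 169 (mod 1839). Now have (169/1839).
169 ≡ 1 (mod 4), so quadratic reciprocity gives (169/1839) = (1839/169). Reduce: 1839 ≡ 149 (mod 169). Now have (149/169).
149 ≡ 1 (mod 4), so quadratic reciprocity gives (149/169) = (169/149). Reduce: 169 ≡ 20 (mod 149). Now have (20/149).
Factor out 2: 20 = 2^2·5. Since 149 ≡ 5 (mod 8), (2/149) = -1, and (2/149)^2 = +1. Now have (5/149).
5 ≡ 1 (mod 4), so quadratic reciprocity gives (5/149) = (149/5). Reduce: 149 ≡ 4 (mod 5). Now have (4/5).
Factor out 2: 4 = 2^2. Since 5 ≡ 5 (mod 8), (2/5) = -1, and (2/5)^2 = +1. Now have (1/5).
(1/5) = 1. Collecting the sign factors: 1.
The Legendre symbol is 1, so x^2 ≡ 7694 (mod 9533) has solution.

yes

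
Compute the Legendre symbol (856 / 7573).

(856 / 7573)
  = -(107 / 7573)    [7573 ≡ 5 mod 8 ⇒ (2 / 7573)^3 = -1]
  = -(7573 / 107)    [QR: 7573 ≡ 1 mod 4, sign kept]
  = -(83 / 107)    [7573 ≡ 83 mod 107]
  = (107 / 83)    [QR: both ≡ 3 mod 4, sign flips]
  = (24 / 83)    [107 ≡ 24 mod 83]
  = -(3 / 83)    [83 ≡ 3 mod 8 ⇒ (2 / 83)^3 = -1]
  = (83 / 3)    [QR: both ≡ 3 mod 4, sign flips]
  = (2 / 3)    [83 ≡ 2 mod 3]
  = -(1 / 3)    [3 ≡ 3 mod 8 ⇒ (2 / 3) = -1]
  = -1    [(1 / 3) = 1]

-1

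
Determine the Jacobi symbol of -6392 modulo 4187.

Pull out -1: (-6392|4187) = (-1|4187)·(6392|4187). Since 4187 ≡ 3 (mod 4), (-1|4187) = -1. Now have -(6392|4187).
Reduce the numerator: 6392 ≡ 2205 (mod 4187), so (6392|4187) = (2205|4187).
2205 ≡ 1 (mod 4), so quadratic reciprocity gives (2205|4187) = (4187|2205). Reduce: 4187 ≡ 1982 (mod 2205). Now have -(1982|2205).
Factor out 2: 1982 = 2·991. Since 2205 ≡ 5 (mod 8), (2|2205) = -1. Now have (991|2205).
2205 ≡ 1 (mod 4), so quadratic reciprocity gives (991|2205) = (2205|991). Reduce: 2205 ≡ 223 (mod 991). Now have (223|991).
Both 223 ≡ 3 and 991 ≡ 3 (mod 4), so reciprocity gives (223|991) = -(991|223). Reduce: 991 ≡ 99 (mod 223). Now have -(99|223).
Both 99 ≡ 3 and 223 ≡ 3 (mod 4), so reciprocity gives (99|223) = -(223|99). Reduce: 223 ≡ 25 (mod 99). Now have (25|99).
25 ≡ 1 (mod 4), so quadratic reciprocity gives (25|99) = (99|25). Reduce: 99 ≡ 24 (mod 25). Now have (24|25).
Factor out 2: 24 = 2^3·3. Since 25 ≡ 1 (mod 8), (2|25) = +1, and (2|25)^3 = +1. Now have (3|25).
25 ≡ 1 (mod 4), so quadratic reciprocity gives (3|25) = (25|3). Reduce: 25 ≡ 1 (mod 3). Now have (1|3).
(1|3) = 1. Collecting the sign factors: 1.

1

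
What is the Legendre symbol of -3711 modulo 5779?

Reduce the numerator: -3711 ≡ 2068 (mod 5779), so (-3711|5779) = (2068|5779).
Factor out 2: 2068 = 2^2·517. Since 5779 ≡ 3 (mod 8), (2|5779) = -1, and (2|5779)^2 = +1. Now have (517|5779).
517 ≡ 1 (mod 4), so quadratic reciprocity gives (517|5779) = (5779|517). Reduce: 5779 ≡ 92 (mod 517). Now have (92|517).
Factor out 2: 92 = 2^2·23. Since 517 ≡ 5 (mod 8), (2|517) = -1, and (2|517)^2 = +1. Now have (23|517).
517 ≡ 1 (mod 4), so quadratic reciprocity gives (23|517) = (517|23). Reduce: 517 ≡ 11 (mod 23). Now have (11|23).
Both 11 ≡ 3 and 23 ≡ 3 (mod 4), so reciprocity gives (11|23) = -(23|11). Reduce: 23 ≡ 1 (mod 11). Now have -(1|11).
(1|11) = 1. Collecting the sign factors: -1.

-1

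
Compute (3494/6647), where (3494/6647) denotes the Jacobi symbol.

-1

Factor out 2: 3494 = 2·1747. Since 6647 ≡ 7 (mod 8), (2/6647) = +1. Now have (1747/6647).
Both 1747 ≡ 3 and 6647 ≡ 3 (mod 4), so reciprocity gives (1747/6647) = -(6647/1747). Reduce: 6647 ≡ 1406 (mod 1747). Now have -(1406/1747).
Factor out 2: 1406 = 2·703. Since 1747 ≡ 3 (mod 8), (2/1747) = -1. Now have (703/1747).
Both 703 ≡ 3 and 1747 ≡ 3 (mod 4), so reciprocity gives (703/1747) = -(1747/703). Reduce: 1747 ≡ 341 (mod 703). Now have -(341/703).
341 ≡ 1 (mod 4), so quadratic reciprocity gives (341/703) = (703/341). Reduce: 703 ≡ 21 (mod 341). Now have -(21/341).
21 ≡ 1 (mod 4), so quadratic reciprocity gives (21/341) = (341/21). Reduce: 341 ≡ 5 (mod 21). Now have -(5/21).
5 ≡ 1 (mod 4), so quadratic reciprocity gives (5/21) = (21/5). Reduce: 21 ≡ 1 (mod 5). Now have -(1/5).
(1/5) = 1. Collecting the sign factors: -1.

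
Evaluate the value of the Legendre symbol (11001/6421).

1

(11001/6421)
  = (4580/6421)    [11001 ≡ 4580 mod 6421]
  = (1145/6421)    [6421 ≡ 5 mod 8 ⇒ (2/6421)^2 = +1]
  = (6421/1145)    [QR: 1145 ≡ 1 mod 4, sign kept]
  = (696/1145)    [6421 ≡ 696 mod 1145]
  = (87/1145)    [1145 ≡ 1 mod 8 ⇒ (2/1145)^3 = +1]
  = (1145/87)    [QR: 1145 ≡ 1 mod 4, sign kept]
  = (14/87)    [1145 ≡ 14 mod 87]
  = (7/87)    [87 ≡ 7 mod 8 ⇒ (2/87) = +1]
  = -(87/7)    [QR: both ≡ 3 mod 4, sign flips]
  = -(3/7)    [87 ≡ 3 mod 7]
  = (7/3)    [QR: both ≡ 3 mod 4, sign flips]
  = (1/3)    [7 ≡ 1 mod 3]
  = 1    [(1/3) = 1]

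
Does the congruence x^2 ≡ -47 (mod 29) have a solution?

no

Reduce the numerator: -47 ≡ 11 (mod 29), so (-47/29) = (11/29).
29 ≡ 1 (mod 4), so quadratic reciprocity gives (11/29) = (29/11). Reduce: 29 ≡ 7 (mod 11). Now have (7/11).
Both 7 ≡ 3 and 11 ≡ 3 (mod 4), so reciprocity gives (7/11) = -(11/7). Reduce: 11 ≡ 4 (mod 7). Now have -(4/7).
Factor out 2: 4 = 2^2. Since 7 ≡ 7 (mod 8), (2/7) = +1, and (2/7)^2 = +1. Now have -(1/7).
(1/7) = 1. Collecting the sign factors: -1.
The Legendre symbol is -1, so x^2 ≡ -47 (mod 29) has no solution.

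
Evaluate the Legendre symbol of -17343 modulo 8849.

1

Pull out -1: (-17343|8849) = (-1|8849)·(17343|8849). Since 8849 ≡ 1 (mod 4), (-1|8849) = +1. Now have (17343|8849).
Reduce the numerator: 17343 ≡ 8494 (mod 8849), so (17343|8849) = (8494|8849).
Factor out 2: 8494 = 2·4247. Since 8849 ≡ 1 (mod 8), (2|8849) = +1. Now have (4247|8849).
8849 ≡ 1 (mod 4), so quadratic reciprocity gives (4247|8849) = (8849|4247). Reduce: 8849 ≡ 355 (mod 4247). Now have (355|4247).
Both 355 ≡ 3 and 4247 ≡ 3 (mod 4), so reciprocity gives (355|4247) = -(4247|355). Reduce: 4247 ≡ 342 (mod 355). Now have -(342|355).
Factor out 2: 342 = 2·171. Since 355 ≡ 3 (mod 8), (2|355) = -1. Now have (171|355).
Both 171 ≡ 3 and 355 ≡ 3 (mod 4), so reciprocity gives (171|355) = -(355|171). Reduce: 355 ≡ 13 (mod 171). Now have -(13|171).
13 ≡ 1 (mod 4), so quadratic reciprocity gives (13|171) = (171|13). Reduce: 171 ≡ 2 (mod 13). Now have -(2|13).
Factor out 2: 2 = 2. Since 13 ≡ 5 (mod 8), (2|13) = -1. Now have (1|13).
(1|13) = 1. Collecting the sign factors: 1.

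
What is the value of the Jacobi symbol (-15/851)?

-1

Reduce the numerator: -15 ≡ 836 (mod 851), so (-15/851) = (836/851).
Factor out 2: 836 = 2^2·209. Since 851 ≡ 3 (mod 8), (2/851) = -1, and (2/851)^2 = +1. Now have (209/851).
209 ≡ 1 (mod 4), so quadratic reciprocity gives (209/851) = (851/209). Reduce: 851 ≡ 15 (mod 209). Now have (15/209).
209 ≡ 1 (mod 4), so quadratic reciprocity gives (15/209) = (209/15). Reduce: 209 ≡ 14 (mod 15). Now have (14/15).
Factor out 2: 14 = 2·7. Since 15 ≡ 7 (mod 8), (2/15) = +1. Now have (7/15).
Both 7 ≡ 3 and 15 ≡ 3 (mod 4), so reciprocity gives (7/15) = -(15/7). Reduce: 15 ≡ 1 (mod 7). Now have -(1/7).
(1/7) = 1. Collecting the sign factors: -1.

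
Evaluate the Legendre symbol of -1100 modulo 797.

(-1100 / 797)
  = (494 / 797)    [-1100 ≡ 494 mod 797]
  = -(247 / 797)    [797 ≡ 5 mod 8 ⇒ (2 / 797) = -1]
  = -(797 / 247)    [QR: 797 ≡ 1 mod 4, sign kept]
  = -(56 / 247)    [797 ≡ 56 mod 247]
  = -(7 / 247)    [247 ≡ 7 mod 8 ⇒ (2 / 247)^3 = +1]
  = (247 / 7)    [QR: both ≡ 3 mod 4, sign flips]
  = (2 / 7)    [247 ≡ 2 mod 7]
  = (1 / 7)    [7 ≡ 7 mod 8 ⇒ (2 / 7) = +1]
  = 1    [(1 / 7) = 1]

1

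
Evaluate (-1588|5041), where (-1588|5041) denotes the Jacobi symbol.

(-1588|5041)
  = (1588|5041)    [5041 ≡ 1 mod 4 ⇒ (-1|5041) = +1]
  = (397|5041)    [5041 ≡ 1 mod 8 ⇒ (2|5041)^2 = +1]
  = (5041|397)    [QR: 397 ≡ 1 mod 4, sign kept]
  = (277|397)    [5041 ≡ 277 mod 397]
  = (397|277)    [QR: 277 ≡ 1 mod 4, sign kept]
  = (120|277)    [397 ≡ 120 mod 277]
  = -(15|277)    [277 ≡ 5 mod 8 ⇒ (2|277)^3 = -1]
  = -(277|15)    [QR: 277 ≡ 1 mod 4, sign kept]
  = -(7|15)    [277 ≡ 7 mod 15]
  = (15|7)    [QR: both ≡ 3 mod 4, sign flips]
  = (1|7)    [15 ≡ 1 mod 7]
  = 1    [(1|7) = 1]

1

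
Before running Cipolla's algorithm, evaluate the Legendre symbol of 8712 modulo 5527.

1

(8712|5527)
  = (3185|5527)    [8712 ≡ 3185 mod 5527]
  = (5527|3185)    [QR: 3185 ≡ 1 mod 4, sign kept]
  = (2342|3185)    [5527 ≡ 2342 mod 3185]
  = (1171|3185)    [3185 ≡ 1 mod 8 ⇒ (2|3185) = +1]
  = (3185|1171)    [QR: 3185 ≡ 1 mod 4, sign kept]
  = (843|1171)    [3185 ≡ 843 mod 1171]
  = -(1171|843)    [QR: both ≡ 3 mod 4, sign flips]
  = -(328|843)    [1171 ≡ 328 mod 843]
  = (41|843)    [843 ≡ 3 mod 8 ⇒ (2|843)^3 = -1]
  = (843|41)    [QR: 41 ≡ 1 mod 4, sign kept]
  = (23|41)    [843 ≡ 23 mod 41]
  = (41|23)    [QR: 41 ≡ 1 mod 4, sign kept]
  = (18|23)    [41 ≡ 18 mod 23]
  = (9|23)    [23 ≡ 7 mod 8 ⇒ (2|23) = +1]
  = (23|9)    [QR: 9 ≡ 1 mod 4, sign kept]
  = (5|9)    [23 ≡ 5 mod 9]
  = (9|5)    [QR: 5 ≡ 1 mod 4, sign kept]
  = (4|5)    [9 ≡ 4 mod 5]
  = (1|5)    [5 ≡ 5 mod 8 ⇒ (2|5)^2 = +1]
  = 1    [(1|5) = 1]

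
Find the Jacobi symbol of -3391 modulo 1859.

-1

(-3391/1859)
  = (327/1859)    [-3391 ≡ 327 mod 1859]
  = -(1859/327)    [QR: both ≡ 3 mod 4, sign flips]
  = -(224/327)    [1859 ≡ 224 mod 327]
  = -(7/327)    [327 ≡ 7 mod 8 ⇒ (2/327)^5 = +1]
  = (327/7)    [QR: both ≡ 3 mod 4, sign flips]
  = (5/7)    [327 ≡ 5 mod 7]
  = (7/5)    [QR: 5 ≡ 1 mod 4, sign kept]
  = (2/5)    [7 ≡ 2 mod 5]
  = -(1/5)    [5 ≡ 5 mod 8 ⇒ (2/5) = -1]
  = -1    [(1/5) = 1]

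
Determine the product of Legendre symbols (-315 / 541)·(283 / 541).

-1

By multiplicativity, (-315·283 / 541) = (-315 / 541)·(283 / 541).
First factor (-315 / 541):
Reduce the numerator: -315 ≡ 226 (mod 541), so (-315 / 541) = (226 / 541).
Factor out 2: 226 = 2·113. Since 541 ≡ 5 (mod 8), (2 / 541) = -1. Now have -(113 / 541).
113 ≡ 1 (mod 4), so quadratic reciprocity gives (113 / 541) = (541 / 113). Reduce: 541 ≡ 89 (mod 113). Now have -(89 / 113).
89 ≡ 1 (mod 4), so quadratic reciprocity gives (89 / 113) = (113 / 89). Reduce: 113 ≡ 24 (mod 89). Now have -(24 / 89).
Factor out 2: 24 = 2^3·3. Since 89 ≡ 1 (mod 8), (2 / 89) = +1, and (2 / 89)^3 = +1. Now have -(3 / 89).
89 ≡ 1 (mod 4), so quadratic reciprocity gives (3 / 89) = (89 / 3). Reduce: 89 ≡ 2 (mod 3). Now have -(2 / 3).
Factor out 2: 2 = 2. Since 3 ≡ 3 (mod 8), (2 / 3) = -1. Now have (1 / 3).
(1 / 3) = 1. Collecting the sign factors: 1.
Second factor (283 / 541):
541 ≡ 1 (mod 4), so quadratic reciprocity gives (283 / 541) = (541 / 283). Reduce: 541 ≡ 258 (mod 283). Now have (258 / 283).
Factor out 2: 258 = 2·129. Since 283 ≡ 3 (mod 8), (2 / 283) = -1. Now have -(129 / 283).
129 ≡ 1 (mod 4), so quadratic reciprocity gives (129 / 283) = (283 / 129). Reduce: 283 ≡ 25 (mod 129). Now have -(25 / 129).
25 ≡ 1 (mod 4), so quadratic reciprocity gives (25 / 129) = (129 / 25). Reduce: 129 ≡ 4 (mod 25). Now have -(4 / 25).
Factor out 2: 4 = 2^2. Since 25 ≡ 1 (mod 8), (2 / 25) = +1, and (2 / 25)^2 = +1. Now have -(1 / 25).
(1 / 25) = 1. Collecting the sign factors: -1.
Product: (1)·(-1) = -1.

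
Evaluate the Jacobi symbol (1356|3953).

-1

(1356|3953)
  = (339|3953)    [3953 ≡ 1 mod 8 ⇒ (2|3953)^2 = +1]
  = (3953|339)    [QR: 3953 ≡ 1 mod 4, sign kept]
  = (224|339)    [3953 ≡ 224 mod 339]
  = -(7|339)    [339 ≡ 3 mod 8 ⇒ (2|339)^5 = -1]
  = (339|7)    [QR: both ≡ 3 mod 4, sign flips]
  = (3|7)    [339 ≡ 3 mod 7]
  = -(7|3)    [QR: both ≡ 3 mod 4, sign flips]
  = -(1|3)    [7 ≡ 1 mod 3]
  = -1    [(1|3) = 1]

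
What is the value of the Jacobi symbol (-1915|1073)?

Reduce the numerator: -1915 ≡ 231 (mod 1073), so (-1915|1073) = (231|1073).
1073 ≡ 1 (mod 4), so quadratic reciprocity gives (231|1073) = (1073|231). Reduce: 1073 ≡ 149 (mod 231). Now have (149|231).
149 ≡ 1 (mod 4), so quadratic reciprocity gives (149|231) = (231|149). Reduce: 231 ≡ 82 (mod 149). Now have (82|149).
Factor out 2: 82 = 2·41. Since 149 ≡ 5 (mod 8), (2|149) = -1. Now have -(41|149).
41 ≡ 1 (mod 4), so quadratic reciprocity gives (41|149) = (149|41). Reduce: 149 ≡ 26 (mod 41). Now have -(26|41).
Factor out 2: 26 = 2·13. Since 41 ≡ 1 (mod 8), (2|41) = +1. Now have -(13|41).
13 ≡ 1 (mod 4), so quadratic reciprocity gives (13|41) = (41|13). Reduce: 41 ≡ 2 (mod 13). Now have -(2|13).
Factor out 2: 2 = 2. Since 13 ≡ 5 (mod 8), (2|13) = -1. Now have (1|13).
(1|13) = 1. Collecting the sign factors: 1.

1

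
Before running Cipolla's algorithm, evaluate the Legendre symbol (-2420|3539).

-1

(-2420|3539)
  = -(2420|3539)    [3539 ≡ 3 mod 4 ⇒ (-1|3539) = -1]
  = -(605|3539)    [3539 ≡ 3 mod 8 ⇒ (2|3539)^2 = +1]
  = -(3539|605)    [QR: 605 ≡ 1 mod 4, sign kept]
  = -(514|605)    [3539 ≡ 514 mod 605]
  = (257|605)    [605 ≡ 5 mod 8 ⇒ (2|605) = -1]
  = (605|257)    [QR: 257 ≡ 1 mod 4, sign kept]
  = (91|257)    [605 ≡ 91 mod 257]
  = (257|91)    [QR: 257 ≡ 1 mod 4, sign kept]
  = (75|91)    [257 ≡ 75 mod 91]
  = -(91|75)    [QR: both ≡ 3 mod 4, sign flips]
  = -(16|75)    [91 ≡ 16 mod 75]
  = -(1|75)    [75 ≡ 3 mod 8 ⇒ (2|75)^4 = +1]
  = -1    [(1|75) = 1]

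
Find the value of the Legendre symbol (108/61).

Reduce the numerator: 108 ≡ 47 (mod 61), so (108/61) = (47/61).
61 ≡ 1 (mod 4), so quadratic reciprocity gives (47/61) = (61/47). Reduce: 61 ≡ 14 (mod 47). Now have (14/47).
Factor out 2: 14 = 2·7. Since 47 ≡ 7 (mod 8), (2/47) = +1. Now have (7/47).
Both 7 ≡ 3 and 47 ≡ 3 (mod 4), so reciprocity gives (7/47) = -(47/7). Reduce: 47 ≡ 5 (mod 7). Now have -(5/7).
5 ≡ 1 (mod 4), so quadratic reciprocity gives (5/7) = (7/5). Reduce: 7 ≡ 2 (mod 5). Now have -(2/5).
Factor out 2: 2 = 2. Since 5 ≡ 5 (mod 8), (2/5) = -1. Now have (1/5).
(1/5) = 1. Collecting the sign factors: 1.

1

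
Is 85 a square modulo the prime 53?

no

Reduce the numerator: 85 ≡ 32 (mod 53), so (85/53) = (32/53).
Factor out 2: 32 = 2^5. Since 53 ≡ 5 (mod 8), (2/53) = -1, and (2/53)^5 = -1. Now have -(1/53).
(1/53) = 1. Collecting the sign factors: -1.
(85/53) = -1, and 53 is prime, so 85 is not a quadratic residue mod 53.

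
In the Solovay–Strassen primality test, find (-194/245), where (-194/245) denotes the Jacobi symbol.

(-194/245)
  = (51/245)    [-194 ≡ 51 mod 245]
  = (245/51)    [QR: 245 ≡ 1 mod 4, sign kept]
  = (41/51)    [245 ≡ 41 mod 51]
  = (51/41)    [QR: 41 ≡ 1 mod 4, sign kept]
  = (10/41)    [51 ≡ 10 mod 41]
  = (5/41)    [41 ≡ 1 mod 8 ⇒ (2/41) = +1]
  = (41/5)    [QR: 5 ≡ 1 mod 4, sign kept]
  = (1/5)    [41 ≡ 1 mod 5]
  = 1    [(1/5) = 1]

1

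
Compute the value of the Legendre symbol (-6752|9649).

(-6752|9649)
  = (6752|9649)    [9649 ≡ 1 mod 4 ⇒ (-1|9649) = +1]
  = (211|9649)    [9649 ≡ 1 mod 8 ⇒ (2|9649)^5 = +1]
  = (9649|211)    [QR: 9649 ≡ 1 mod 4, sign kept]
  = (154|211)    [9649 ≡ 154 mod 211]
  = -(77|211)    [211 ≡ 3 mod 8 ⇒ (2|211) = -1]
  = -(211|77)    [QR: 77 ≡ 1 mod 4, sign kept]
  = -(57|77)    [211 ≡ 57 mod 77]
  = -(77|57)    [QR: 57 ≡ 1 mod 4, sign kept]
  = -(20|57)    [77 ≡ 20 mod 57]
  = -(5|57)    [57 ≡ 1 mod 8 ⇒ (2|57)^2 = +1]
  = -(57|5)    [QR: 5 ≡ 1 mod 4, sign kept]
  = -(2|5)    [57 ≡ 2 mod 5]
  = (1|5)    [5 ≡ 5 mod 8 ⇒ (2|5) = -1]
  = 1    [(1|5) = 1]

1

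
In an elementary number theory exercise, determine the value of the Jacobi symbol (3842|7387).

(3842|7387)
  = -(1921|7387)    [7387 ≡ 3 mod 8 ⇒ (2|7387) = -1]
  = -(7387|1921)    [QR: 1921 ≡ 1 mod 4, sign kept]
  = -(1624|1921)    [7387 ≡ 1624 mod 1921]
  = -(203|1921)    [1921 ≡ 1 mod 8 ⇒ (2|1921)^3 = +1]
  = -(1921|203)    [QR: 1921 ≡ 1 mod 4, sign kept]
  = -(94|203)    [1921 ≡ 94 mod 203]
  = (47|203)    [203 ≡ 3 mod 8 ⇒ (2|203) = -1]
  = -(203|47)    [QR: both ≡ 3 mod 4, sign flips]
  = -(15|47)    [203 ≡ 15 mod 47]
  = (47|15)    [QR: both ≡ 3 mod 4, sign flips]
  = (2|15)    [47 ≡ 2 mod 15]
  = (1|15)    [15 ≡ 7 mod 8 ⇒ (2|15) = +1]
  = 1    [(1|15) = 1]

1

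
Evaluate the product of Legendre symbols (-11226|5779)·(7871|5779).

1

By multiplicativity, (-11226·7871|5779) = (-11226|5779)·(7871|5779).
First factor (-11226|5779):
(-11226|5779)
  = (332|5779)    [-11226 ≡ 332 mod 5779]
  = (83|5779)    [5779 ≡ 3 mod 8 ⇒ (2|5779)^2 = +1]
  = -(5779|83)    [QR: both ≡ 3 mod 4, sign flips]
  = -(52|83)    [5779 ≡ 52 mod 83]
  = -(13|83)    [83 ≡ 3 mod 8 ⇒ (2|83)^2 = +1]
  = -(83|13)    [QR: 13 ≡ 1 mod 4, sign kept]
  = -(5|13)    [83 ≡ 5 mod 13]
  = -(13|5)    [QR: 5 ≡ 1 mod 4, sign kept]
  = -(3|5)    [13 ≡ 3 mod 5]
  = -(5|3)    [QR: 5 ≡ 1 mod 4, sign kept]
  = -(2|3)    [5 ≡ 2 mod 3]
  = (1|3)    [3 ≡ 3 mod 8 ⇒ (2|3) = -1]
  = 1    [(1|3) = 1]
Second factor (7871|5779):
(7871|5779)
  = (2092|5779)    [7871 ≡ 2092 mod 5779]
  = (523|5779)    [5779 ≡ 3 mod 8 ⇒ (2|5779)^2 = +1]
  = -(5779|523)    [QR: both ≡ 3 mod 4, sign flips]
  = -(26|523)    [5779 ≡ 26 mod 523]
  = (13|523)    [523 ≡ 3 mod 8 ⇒ (2|523) = -1]
  = (523|13)    [QR: 13 ≡ 1 mod 4, sign kept]
  = (3|13)    [523 ≡ 3 mod 13]
  = (13|3)    [QR: 13 ≡ 1 mod 4, sign kept]
  = (1|3)    [13 ≡ 1 mod 3]
  = 1    [(1|3) = 1]
Product: (1)·(1) = 1.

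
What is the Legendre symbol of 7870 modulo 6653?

1

(7870/6653)
  = (1217/6653)    [7870 ≡ 1217 mod 6653]
  = (6653/1217)    [QR: 1217 ≡ 1 mod 4, sign kept]
  = (568/1217)    [6653 ≡ 568 mod 1217]
  = (71/1217)    [1217 ≡ 1 mod 8 ⇒ (2/1217)^3 = +1]
  = (1217/71)    [QR: 1217 ≡ 1 mod 4, sign kept]
  = (10/71)    [1217 ≡ 10 mod 71]
  = (5/71)    [71 ≡ 7 mod 8 ⇒ (2/71) = +1]
  = (71/5)    [QR: 5 ≡ 1 mod 4, sign kept]
  = (1/5)    [71 ≡ 1 mod 5]
  = 1    [(1/5) = 1]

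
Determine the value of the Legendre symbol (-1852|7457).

1

Pull out -1: (-1852|7457) = (-1|7457)·(1852|7457). Since 7457 ≡ 1 (mod 4), (-1|7457) = +1. Now have (1852|7457).
Factor out 2: 1852 = 2^2·463. Since 7457 ≡ 1 (mod 8), (2|7457) = +1, and (2|7457)^2 = +1. Now have (463|7457).
7457 ≡ 1 (mod 4), so quadratic reciprocity gives (463|7457) = (7457|463). Reduce: 7457 ≡ 49 (mod 463). Now have (49|463).
49 ≡ 1 (mod 4), so quadratic reciprocity gives (49|463) = (463|49). Reduce: 463 ≡ 22 (mod 49). Now have (22|49).
Factor out 2: 22 = 2·11. Since 49 ≡ 1 (mod 8), (2|49) = +1. Now have (11|49).
49 ≡ 1 (mod 4), so quadratic reciprocity gives (11|49) = (49|11). Reduce: 49 ≡ 5 (mod 11). Now have (5|11).
5 ≡ 1 (mod 4), so quadratic reciprocity gives (5|11) = (11|5). Reduce: 11 ≡ 1 (mod 5). Now have (1|5).
(1|5) = 1. Collecting the sign factors: 1.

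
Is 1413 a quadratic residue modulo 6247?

1413 ≡ 1 (mod 4), so quadratic reciprocity gives (1413/6247) = (6247/1413). Reduce: 6247 ≡ 595 (mod 1413). Now have (595/1413).
1413 ≡ 1 (mod 4), so quadratic reciprocity gives (595/1413) = (1413/595). Reduce: 1413 ≡ 223 (mod 595). Now have (223/595).
Both 223 ≡ 3 and 595 ≡ 3 (mod 4), so reciprocity gives (223/595) = -(595/223). Reduce: 595 ≡ 149 (mod 223). Now have -(149/223).
149 ≡ 1 (mod 4), so quadratic reciprocity gives (149/223) = (223/149). Reduce: 223 ≡ 74 (mod 149). Now have -(74/149).
Factor out 2: 74 = 2·37. Since 149 ≡ 5 (mod 8), (2/149) = -1. Now have (37/149).
37 ≡ 1 (mod 4), so quadratic reciprocity gives (37/149) = (149/37). Reduce: 149 ≡ 1 (mod 37). Now have (1/37).
(1/37) = 1. Collecting the sign factors: 1.
The Legendre symbol is 1, so x^2 ≡ 1413 (mod 6247) has solution.

yes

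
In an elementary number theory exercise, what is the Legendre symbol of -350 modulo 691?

1

(-350/691)
  = (341/691)    [-350 ≡ 341 mod 691]
  = (691/341)    [QR: 341 ≡ 1 mod 4, sign kept]
  = (9/341)    [691 ≡ 9 mod 341]
  = (341/9)    [QR: 9 ≡ 1 mod 4, sign kept]
  = (8/9)    [341 ≡ 8 mod 9]
  = (1/9)    [9 ≡ 1 mod 8 ⇒ (2/9)^3 = +1]
  = 1    [(1/9) = 1]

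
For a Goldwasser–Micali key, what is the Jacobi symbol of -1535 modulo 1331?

1

Reduce the numerator: -1535 ≡ 1127 (mod 1331), so (-1535/1331) = (1127/1331).
Both 1127 ≡ 3 and 1331 ≡ 3 (mod 4), so reciprocity gives (1127/1331) = -(1331/1127). Reduce: 1331 ≡ 204 (mod 1127). Now have -(204/1127).
Factor out 2: 204 = 2^2·51. Since 1127 ≡ 7 (mod 8), (2/1127) = +1, and (2/1127)^2 = +1. Now have -(51/1127).
Both 51 ≡ 3 and 1127 ≡ 3 (mod 4), so reciprocity gives (51/1127) = -(1127/51). Reduce: 1127 ≡ 5 (mod 51). Now have (5/51).
5 ≡ 1 (mod 4), so quadratic reciprocity gives (5/51) = (51/5). Reduce: 51 ≡ 1 (mod 5). Now have (1/5).
(1/5) = 1. Collecting the sign factors: 1.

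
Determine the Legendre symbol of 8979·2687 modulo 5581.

-1

By multiplicativity, (8979·2687/5581) = (8979/5581)·(2687/5581).
First factor (8979/5581):
Reduce the numerator: 8979 ≡ 3398 (mod 5581), so (8979/5581) = (3398/5581).
Factor out 2: 3398 = 2·1699. Since 5581 ≡ 5 (mod 8), (2/5581) = -1. Now have -(1699/5581).
5581 ≡ 1 (mod 4), so quadratic reciprocity gives (1699/5581) = (5581/1699). Reduce: 5581 ≡ 484 (mod 1699). Now have -(484/1699).
Factor out 2: 484 = 2^2·121. Since 1699 ≡ 3 (mod 8), (2/1699) = -1, and (2/1699)^2 = +1. Now have -(121/1699).
121 ≡ 1 (mod 4), so quadratic reciprocity gives (121/1699) = (1699/121). Reduce: 1699 ≡ 5 (mod 121). Now have -(5/121).
5 ≡ 1 (mod 4), so quadratic reciprocity gives (5/121) = (121/5). Reduce: 121 ≡ 1 (mod 5). Now have -(1/5).
(1/5) = 1. Collecting the sign factors: -1.
Second factor (2687/5581):
5581 ≡ 1 (mod 4), so quadratic reciprocity gives (2687/5581) = (5581/2687). Reduce: 5581 ≡ 207 (mod 2687). Now have (207/2687).
Both 207 ≡ 3 and 2687 ≡ 3 (mod 4), so reciprocity gives (207/2687) = -(2687/207). Reduce: 2687 ≡ 203 (mod 207). Now have -(203/207).
Both 203 ≡ 3 and 207 ≡ 3 (mod 4), so reciprocity gives (203/207) = -(207/203). Reduce: 207 ≡ 4 (mod 203). Now have (4/203).
Factor out 2: 4 = 2^2. Since 203 ≡ 3 (mod 8), (2/203) = -1, and (2/203)^2 = +1. Now have (1/203).
(1/203) = 1. Collecting the sign factors: 1.
Product: (-1)·(1) = -1.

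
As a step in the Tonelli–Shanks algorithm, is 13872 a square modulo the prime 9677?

(13872|9677)
  = (4195|9677)    [13872 ≡ 4195 mod 9677]
  = (9677|4195)    [QR: 9677 ≡ 1 mod 4, sign kept]
  = (1287|4195)    [9677 ≡ 1287 mod 4195]
  = -(4195|1287)    [QR: both ≡ 3 mod 4, sign flips]
  = -(334|1287)    [4195 ≡ 334 mod 1287]
  = -(167|1287)    [1287 ≡ 7 mod 8 ⇒ (2|1287) = +1]
  = (1287|167)    [QR: both ≡ 3 mod 4, sign flips]
  = (118|167)    [1287 ≡ 118 mod 167]
  = (59|167)    [167 ≡ 7 mod 8 ⇒ (2|167) = +1]
  = -(167|59)    [QR: both ≡ 3 mod 4, sign flips]
  = -(49|59)    [167 ≡ 49 mod 59]
  = -(59|49)    [QR: 49 ≡ 1 mod 4, sign kept]
  = -(10|49)    [59 ≡ 10 mod 49]
  = -(5|49)    [49 ≡ 1 mod 8 ⇒ (2|49) = +1]
  = -(49|5)    [QR: 5 ≡ 1 mod 4, sign kept]
  = -(4|5)    [49 ≡ 4 mod 5]
  = -(1|5)    [5 ≡ 5 mod 8 ⇒ (2|5)^2 = +1]
  = -1    [(1|5) = 1]
The Legendre symbol is -1, so x^2 ≡ 13872 (mod 9677) has no solution.

no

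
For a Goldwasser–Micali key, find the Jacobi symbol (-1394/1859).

Pull out -1: (-1394/1859) = (-1/1859)·(1394/1859). Since 1859 ≡ 3 (mod 4), (-1/1859) = -1. Now have -(1394/1859).
Factor out 2: 1394 = 2·697. Since 1859 ≡ 3 (mod 8), (2/1859) = -1. Now have (697/1859).
697 ≡ 1 (mod 4), so quadratic reciprocity gives (697/1859) = (1859/697). Reduce: 1859 ≡ 465 (mod 697). Now have (465/697).
465 ≡ 1 (mod 4), so quadratic reciprocity gives (465/697) = (697/465). Reduce: 697 ≡ 232 (mod 465). Now have (232/465).
Factor out 2: 232 = 2^3·29. Since 465 ≡ 1 (mod 8), (2/465) = +1, and (2/465)^3 = +1. Now have (29/465).
29 ≡ 1 (mod 4), so quadratic reciprocity gives (29/465) = (465/29). Reduce: 465 ≡ 1 (mod 29). Now have (1/29).
(1/29) = 1. Collecting the sign factors: 1.

1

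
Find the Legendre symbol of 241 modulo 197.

(241/197)
  = (44/197)    [241 ≡ 44 mod 197]
  = (11/197)    [197 ≡ 5 mod 8 ⇒ (2/197)^2 = +1]
  = (197/11)    [QR: 197 ≡ 1 mod 4, sign kept]
  = (10/11)    [197 ≡ 10 mod 11]
  = -(5/11)    [11 ≡ 3 mod 8 ⇒ (2/11) = -1]
  = -(11/5)    [QR: 5 ≡ 1 mod 4, sign kept]
  = -(1/5)    [11 ≡ 1 mod 5]
  = -1    [(1/5) = 1]

-1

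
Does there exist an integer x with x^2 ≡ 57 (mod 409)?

no

(57|409)
  = (409|57)    [QR: 57 ≡ 1 mod 4, sign kept]
  = (10|57)    [409 ≡ 10 mod 57]
  = (5|57)    [57 ≡ 1 mod 8 ⇒ (2|57) = +1]
  = (57|5)    [QR: 5 ≡ 1 mod 4, sign kept]
  = (2|5)    [57 ≡ 2 mod 5]
  = -(1|5)    [5 ≡ 5 mod 8 ⇒ (2|5) = -1]
  = -1    [(1|5) = 1]
The Legendre symbol is -1, so x^2 ≡ 57 (mod 409) has no solution.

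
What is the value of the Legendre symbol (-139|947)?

(-139|947)
  = (808|947)    [-139 ≡ 808 mod 947]
  = -(101|947)    [947 ≡ 3 mod 8 ⇒ (2|947)^3 = -1]
  = -(947|101)    [QR: 101 ≡ 1 mod 4, sign kept]
  = -(38|101)    [947 ≡ 38 mod 101]
  = (19|101)    [101 ≡ 5 mod 8 ⇒ (2|101) = -1]
  = (101|19)    [QR: 101 ≡ 1 mod 4, sign kept]
  = (6|19)    [101 ≡ 6 mod 19]
  = -(3|19)    [19 ≡ 3 mod 8 ⇒ (2|19) = -1]
  = (19|3)    [QR: both ≡ 3 mod 4, sign flips]
  = (1|3)    [19 ≡ 1 mod 3]
  = 1    [(1|3) = 1]

1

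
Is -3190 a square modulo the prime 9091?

yes

(-3190/9091)
  = (5901/9091)    [-3190 ≡ 5901 mod 9091]
  = (9091/5901)    [QR: 5901 ≡ 1 mod 4, sign kept]
  = (3190/5901)    [9091 ≡ 3190 mod 5901]
  = -(1595/5901)    [5901 ≡ 5 mod 8 ⇒ (2/5901) = -1]
  = -(5901/1595)    [QR: 5901 ≡ 1 mod 4, sign kept]
  = -(1116/1595)    [5901 ≡ 1116 mod 1595]
  = -(279/1595)    [1595 ≡ 3 mod 8 ⇒ (2/1595)^2 = +1]
  = (1595/279)    [QR: both ≡ 3 mod 4, sign flips]
  = (200/279)    [1595 ≡ 200 mod 279]
  = (25/279)    [279 ≡ 7 mod 8 ⇒ (2/279)^3 = +1]
  = (279/25)    [QR: 25 ≡ 1 mod 4, sign kept]
  = (4/25)    [279 ≡ 4 mod 25]
  = (1/25)    [25 ≡ 1 mod 8 ⇒ (2/25)^2 = +1]
  = 1    [(1/25) = 1]
The Legendre symbol is 1, so x^2 ≡ -3190 (mod 9091) has solution.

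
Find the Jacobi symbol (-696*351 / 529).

By multiplicativity, (-696·351 / 529) = (-696 / 529)·(351 / 529).
First factor (-696 / 529):
Reduce the numerator: -696 ≡ 362 (mod 529), so (-696 / 529) = (362 / 529).
Factor out 2: 362 = 2·181. Since 529 ≡ 1 (mod 8), (2 / 529) = +1. Now have (181 / 529).
181 ≡ 1 (mod 4), so quadratic reciprocity gives (181 / 529) = (529 / 181). Reduce: 529 ≡ 167 (mod 181). Now have (167 / 181).
181 ≡ 1 (mod 4), so quadratic reciprocity gives (167 / 181) = (181 / 167). Reduce: 181 ≡ 14 (mod 167). Now have (14 / 167).
Factor out 2: 14 = 2·7. Since 167 ≡ 7 (mod 8), (2 / 167) = +1. Now have (7 / 167).
Both 7 ≡ 3 and 167 ≡ 3 (mod 4), so reciprocity gives (7 / 167) = -(167 / 7). Reduce: 167 ≡ 6 (mod 7). Now have -(6 / 7).
Factor out 2: 6 = 2·3. Since 7 ≡ 7 (mod 8), (2 / 7) = +1. Now have -(3 / 7).
Both 3 ≡ 3 and 7 ≡ 3 (mod 4), so reciprocity gives (3 / 7) = -(7 / 3). Reduce: 7 ≡ 1 (mod 3). Now have (1 / 3).
(1 / 3) = 1. Collecting the sign factors: 1.
Second factor (351 / 529):
529 ≡ 1 (mod 4), so quadratic reciprocity gives (351 / 529) = (529 / 351). Reduce: 529 ≡ 178 (mod 351). Now have (178 / 351).
Factor out 2: 178 = 2·89. Since 351 ≡ 7 (mod 8), (2 / 351) = +1. Now have (89 / 351).
89 ≡ 1 (mod 4), so quadratic reciprocity gives (89 / 351) = (351 / 89). Reduce: 351 ≡ 84 (mod 89). Now have (84 / 89).
Factor out 2: 84 = 2^2·21. Since 89 ≡ 1 (mod 8), (2 / 89) = +1, and (2 / 89)^2 = +1. Now have (21 / 89).
21 ≡ 1 (mod 4), so quadratic reciprocity gives (21 / 89) = (89 / 21). Reduce: 89 ≡ 5 (mod 21). Now have (5 / 21).
5 ≡ 1 (mod 4), so quadratic reciprocity gives (5 / 21) = (21 / 5). Reduce: 21 ≡ 1 (mod 5). Now have (1 / 5).
(1 / 5) = 1. Collecting the sign factors: 1.
Product: (1)·(1) = 1.

1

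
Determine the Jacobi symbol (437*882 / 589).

By multiplicativity, (437·882 / 589) = (437 / 589)·(882 / 589).
First factor (437 / 589):
(437 / 589)
  = (589 / 437)    [QR: 437 ≡ 1 mod 4, sign kept]
  = (152 / 437)    [589 ≡ 152 mod 437]
  = -(19 / 437)    [437 ≡ 5 mod 8 ⇒ (2 / 437)^3 = -1]
  = -(437 / 19)    [QR: 437 ≡ 1 mod 4, sign kept]
  = -(0 / 19)    [437 ≡ 0 mod 19]
  = 0    [numerator 0, gcd > 1]
Second factor (882 / 589):
(882 / 589)
  = (293 / 589)    [882 ≡ 293 mod 589]
  = (589 / 293)    [QR: 293 ≡ 1 mod 4, sign kept]
  = (3 / 293)    [589 ≡ 3 mod 293]
  = (293 / 3)    [QR: 293 ≡ 1 mod 4, sign kept]
  = (2 / 3)    [293 ≡ 2 mod 3]
  = -(1 / 3)    [3 ≡ 3 mod 8 ⇒ (2 / 3) = -1]
  = -1    [(1 / 3) = 1]
Product: (0)·(-1) = 0.

0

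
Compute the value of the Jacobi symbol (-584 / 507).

(-584 / 507)
  = -(584 / 507)    [507 ≡ 3 mod 4 ⇒ (-1 / 507) = -1]
  = -(77 / 507)    [584 ≡ 77 mod 507]
  = -(507 / 77)    [QR: 77 ≡ 1 mod 4, sign kept]
  = -(45 / 77)    [507 ≡ 45 mod 77]
  = -(77 / 45)    [QR: 45 ≡ 1 mod 4, sign kept]
  = -(32 / 45)    [77 ≡ 32 mod 45]
  = (1 / 45)    [45 ≡ 5 mod 8 ⇒ (2 / 45)^5 = -1]
  = 1    [(1 / 45) = 1]

1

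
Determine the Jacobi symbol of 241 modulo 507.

1

241 ≡ 1 (mod 4), so quadratic reciprocity gives (241/507) = (507/241). Reduce: 507 ≡ 25 (mod 241). Now have (25/241).
25 ≡ 1 (mod 4), so quadratic reciprocity gives (25/241) = (241/25). Reduce: 241 ≡ 16 (mod 25). Now have (16/25).
Factor out 2: 16 = 2^4. Since 25 ≡ 1 (mod 8), (2/25) = +1, and (2/25)^4 = +1. Now have (1/25).
(1/25) = 1. Collecting the sign factors: 1.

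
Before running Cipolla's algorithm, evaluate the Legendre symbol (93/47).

Reduce the numerator: 93 ≡ 46 (mod 47), so (93/47) = (46/47).
Factor out 2: 46 = 2·23. Since 47 ≡ 7 (mod 8), (2/47) = +1. Now have (23/47).
Both 23 ≡ 3 and 47 ≡ 3 (mod 4), so reciprocity gives (23/47) = -(47/23). Reduce: 47 ≡ 1 (mod 23). Now have -(1/23).
(1/23) = 1. Collecting the sign factors: -1.

-1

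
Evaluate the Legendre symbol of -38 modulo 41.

-1

(-38/41)
  = (3/41)    [-38 ≡ 3 mod 41]
  = (41/3)    [QR: 41 ≡ 1 mod 4, sign kept]
  = (2/3)    [41 ≡ 2 mod 3]
  = -(1/3)    [3 ≡ 3 mod 8 ⇒ (2/3) = -1]
  = -1    [(1/3) = 1]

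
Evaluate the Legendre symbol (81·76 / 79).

By multiplicativity, (81·76 / 79) = (81 / 79)·(76 / 79).
First factor (81 / 79):
(81 / 79)
  = (2 / 79)    [81 ≡ 2 mod 79]
  = (1 / 79)    [79 ≡ 7 mod 8 ⇒ (2 / 79) = +1]
  = 1    [(1 / 79) = 1]
Second factor (76 / 79):
(76 / 79)
  = (19 / 79)    [79 ≡ 7 mod 8 ⇒ (2 / 79)^2 = +1]
  = -(79 / 19)    [QR: both ≡ 3 mod 4, sign flips]
  = -(3 / 19)    [79 ≡ 3 mod 19]
  = (19 / 3)    [QR: both ≡ 3 mod 4, sign flips]
  = (1 / 3)    [19 ≡ 1 mod 3]
  = 1    [(1 / 3) = 1]
Product: (1)·(1) = 1.

1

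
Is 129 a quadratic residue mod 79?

yes

Reduce the numerator: 129 ≡ 50 (mod 79), so (129/79) = (50/79).
Factor out 2: 50 = 2·25. Since 79 ≡ 7 (mod 8), (2/79) = +1. Now have (25/79).
25 ≡ 1 (mod 4), so quadratic reciprocity gives (25/79) = (79/25). Reduce: 79 ≡ 4 (mod 25). Now have (4/25).
Factor out 2: 4 = 2^2. Since 25 ≡ 1 (mod 8), (2/25) = +1, and (2/25)^2 = +1. Now have (1/25).
(1/25) = 1. Collecting the sign factors: 1.
The Legendre symbol is 1, so x^2 ≡ 129 (mod 79) has solution.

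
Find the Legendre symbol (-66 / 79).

1

(-66 / 79)
  = (13 / 79)    [-66 ≡ 13 mod 79]
  = (79 / 13)    [QR: 13 ≡ 1 mod 4, sign kept]
  = (1 / 13)    [79 ≡ 1 mod 13]
  = 1    [(1 / 13) = 1]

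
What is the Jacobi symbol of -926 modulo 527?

Reduce the numerator: -926 ≡ 128 (mod 527), so (-926|527) = (128|527).
Factor out 2: 128 = 2^7. Since 527 ≡ 7 (mod 8), (2|527) = +1, and (2|527)^7 = +1. Now have (1|527).
(1|527) = 1. Collecting the sign factors: 1.

1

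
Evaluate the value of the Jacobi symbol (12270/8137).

1

(12270/8137)
  = (4133/8137)    [12270 ≡ 4133 mod 8137]
  = (8137/4133)    [QR: 4133 ≡ 1 mod 4, sign kept]
  = (4004/4133)    [8137 ≡ 4004 mod 4133]
  = (1001/4133)    [4133 ≡ 5 mod 8 ⇒ (2/4133)^2 = +1]
  = (4133/1001)    [QR: 1001 ≡ 1 mod 4, sign kept]
  = (129/1001)    [4133 ≡ 129 mod 1001]
  = (1001/129)    [QR: 129 ≡ 1 mod 4, sign kept]
  = (98/129)    [1001 ≡ 98 mod 129]
  = (49/129)    [129 ≡ 1 mod 8 ⇒ (2/129) = +1]
  = (129/49)    [QR: 49 ≡ 1 mod 4, sign kept]
  = (31/49)    [129 ≡ 31 mod 49]
  = (49/31)    [QR: 49 ≡ 1 mod 4, sign kept]
  = (18/31)    [49 ≡ 18 mod 31]
  = (9/31)    [31 ≡ 7 mod 8 ⇒ (2/31) = +1]
  = (31/9)    [QR: 9 ≡ 1 mod 4, sign kept]
  = (4/9)    [31 ≡ 4 mod 9]
  = (1/9)    [9 ≡ 1 mod 8 ⇒ (2/9)^2 = +1]
  = 1    [(1/9) = 1]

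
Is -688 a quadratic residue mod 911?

Reduce the numerator: -688 ≡ 223 (mod 911), so (-688/911) = (223/911).
Both 223 ≡ 3 and 911 ≡ 3 (mod 4), so reciprocity gives (223/911) = -(911/223). Reduce: 911 ≡ 19 (mod 223). Now have -(19/223).
Both 19 ≡ 3 and 223 ≡ 3 (mod 4), so reciprocity gives (19/223) = -(223/19). Reduce: 223 ≡ 14 (mod 19). Now have (14/19).
Factor out 2: 14 = 2·7. Since 19 ≡ 3 (mod 8), (2/19) = -1. Now have -(7/19).
Both 7 ≡ 3 and 19 ≡ 3 (mod 4), so reciprocity gives (7/19) = -(19/7). Reduce: 19 ≡ 5 (mod 7). Now have (5/7).
5 ≡ 1 (mod 4), so quadratic reciprocity gives (5/7) = (7/5). Reduce: 7 ≡ 2 (mod 5). Now have (2/5).
Factor out 2: 2 = 2. Since 5 ≡ 5 (mod 8), (2/5) = -1. Now have -(1/5).
(1/5) = 1. Collecting the sign factors: -1.
(-688/911) = -1, and 911 is prime, so -688 is not a quadratic residue mod 911.

no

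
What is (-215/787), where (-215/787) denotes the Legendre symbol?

Pull out -1: (-215/787) = (-1/787)·(215/787). Since 787 ≡ 3 (mod 4), (-1/787) = -1. Now have -(215/787).
Both 215 ≡ 3 and 787 ≡ 3 (mod 4), so reciprocity gives (215/787) = -(787/215). Reduce: 787 ≡ 142 (mod 215). Now have (142/215).
Factor out 2: 142 = 2·71. Since 215 ≡ 7 (mod 8), (2/215) = +1. Now have (71/215).
Both 71 ≡ 3 and 215 ≡ 3 (mod 4), so reciprocity gives (71/215) = -(215/71). Reduce: 215 ≡ 2 (mod 71). Now have -(2/71).
Factor out 2: 2 = 2. Since 71 ≡ 7 (mod 8), (2/71) = +1. Now have -(1/71).
(1/71) = 1. Collecting the sign factors: -1.

-1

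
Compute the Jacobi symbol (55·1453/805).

0

By multiplicativity, (55·1453/805) = (55/805)·(1453/805).
First factor (55/805):
805 ≡ 1 (mod 4), so quadratic reciprocity gives (55/805) = (805/55). Reduce: 805 ≡ 35 (mod 55). Now have (35/55).
Both 35 ≡ 3 and 55 ≡ 3 (mod 4), so reciprocity gives (35/55) = -(55/35). Reduce: 55 ≡ 20 (mod 35). Now have -(20/35).
Factor out 2: 20 = 2^2·5. Since 35 ≡ 3 (mod 8), (2/35) = -1, and (2/35)^2 = +1. Now have -(5/35).
5 ≡ 1 (mod 4), so quadratic reciprocity gives (5/35) = (35/5). Reduce: 35 ≡ 0 (mod 5). Now have -(0/5).
The numerator is now 0 with denominator 5 > 1: the symbol is 0.
Second factor (1453/805):
Reduce the numerator: 1453 ≡ 648 (mod 805), so (1453/805) = (648/805).
Factor out 2: 648 = 2^3·81. Since 805 ≡ 5 (mod 8), (2/805) = -1, and (2/805)^3 = -1. Now have -(81/805).
81 ≡ 1 (mod 4), so quadratic reciprocity gives (81/805) = (805/81). Reduce: 805 ≡ 76 (mod 81). Now have -(76/81).
Factor out 2: 76 = 2^2·19. Since 81 ≡ 1 (mod 8), (2/81) = +1, and (2/81)^2 = +1. Now have -(19/81).
81 ≡ 1 (mod 4), so quadratic reciprocity gives (19/81) = (81/19). Reduce: 81 ≡ 5 (mod 19). Now have -(5/19).
5 ≡ 1 (mod 4), so quadratic reciprocity gives (5/19) = (19/5). Reduce: 19 ≡ 4 (mod 5). Now have -(4/5).
Factor out 2: 4 = 2^2. Since 5 ≡ 5 (mod 8), (2/5) = -1, and (2/5)^2 = +1. Now have -(1/5).
(1/5) = 1. Collecting the sign factors: -1.
Product: (0)·(-1) = 0.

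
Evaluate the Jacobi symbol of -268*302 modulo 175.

By multiplicativity, (-268·302/175) = (-268/175)·(302/175).
First factor (-268/175):
(-268/175)
  = (82/175)    [-268 ≡ 82 mod 175]
  = (41/175)    [175 ≡ 7 mod 8 ⇒ (2/175) = +1]
  = (175/41)    [QR: 41 ≡ 1 mod 4, sign kept]
  = (11/41)    [175 ≡ 11 mod 41]
  = (41/11)    [QR: 41 ≡ 1 mod 4, sign kept]
  = (8/11)    [41 ≡ 8 mod 11]
  = -(1/11)    [11 ≡ 3 mod 8 ⇒ (2/11)^3 = -1]
  = -1    [(1/11) = 1]
Second factor (302/175):
(302/175)
  = (127/175)    [302 ≡ 127 mod 175]
  = -(175/127)    [QR: both ≡ 3 mod 4, sign flips]
  = -(48/127)    [175 ≡ 48 mod 127]
  = -(3/127)    [127 ≡ 7 mod 8 ⇒ (2/127)^4 = +1]
  = (127/3)    [QR: both ≡ 3 mod 4, sign flips]
  = (1/3)    [127 ≡ 1 mod 3]
  = 1    [(1/3) = 1]
Product: (-1)·(1) = -1.

-1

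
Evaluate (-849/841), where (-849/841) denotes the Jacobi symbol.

1

(-849/841)
  = (833/841)    [-849 ≡ 833 mod 841]
  = (841/833)    [QR: 833 ≡ 1 mod 4, sign kept]
  = (8/833)    [841 ≡ 8 mod 833]
  = (1/833)    [833 ≡ 1 mod 8 ⇒ (2/833)^3 = +1]
  = 1    [(1/833) = 1]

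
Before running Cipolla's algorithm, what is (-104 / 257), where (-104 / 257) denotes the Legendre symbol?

1

(-104 / 257)
  = (153 / 257)    [-104 ≡ 153 mod 257]
  = (257 / 153)    [QR: 153 ≡ 1 mod 4, sign kept]
  = (104 / 153)    [257 ≡ 104 mod 153]
  = (13 / 153)    [153 ≡ 1 mod 8 ⇒ (2 / 153)^3 = +1]
  = (153 / 13)    [QR: 13 ≡ 1 mod 4, sign kept]
  = (10 / 13)    [153 ≡ 10 mod 13]
  = -(5 / 13)    [13 ≡ 5 mod 8 ⇒ (2 / 13) = -1]
  = -(13 / 5)    [QR: 5 ≡ 1 mod 4, sign kept]
  = -(3 / 5)    [13 ≡ 3 mod 5]
  = -(5 / 3)    [QR: 5 ≡ 1 mod 4, sign kept]
  = -(2 / 3)    [5 ≡ 2 mod 3]
  = (1 / 3)    [3 ≡ 3 mod 8 ⇒ (2 / 3) = -1]
  = 1    [(1 / 3) = 1]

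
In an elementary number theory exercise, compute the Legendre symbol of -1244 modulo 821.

-1

Pull out -1: (-1244/821) = (-1/821)·(1244/821). Since 821 ≡ 1 (mod 4), (-1/821) = +1. Now have (1244/821).
Reduce the numerator: 1244 ≡ 423 (mod 821), so (1244/821) = (423/821).
821 ≡ 1 (mod 4), so quadratic reciprocity gives (423/821) = (821/423). Reduce: 821 ≡ 398 (mod 423). Now have (398/423).
Factor out 2: 398 = 2·199. Since 423 ≡ 7 (mod 8), (2/423) = +1. Now have (199/423).
Both 199 ≡ 3 and 423 ≡ 3 (mod 4), so reciprocity gives (199/423) = -(423/199). Reduce: 423 ≡ 25 (mod 199). Now have -(25/199).
25 ≡ 1 (mod 4), so quadratic reciprocity gives (25/199) = (199/25). Reduce: 199 ≡ 24 (mod 25). Now have -(24/25).
Factor out 2: 24 = 2^3·3. Since 25 ≡ 1 (mod 8), (2/25) = +1, and (2/25)^3 = +1. Now have -(3/25).
25 ≡ 1 (mod 4), so quadratic reciprocity gives (3/25) = (25/3). Reduce: 25 ≡ 1 (mod 3). Now have -(1/3).
(1/3) = 1. Collecting the sign factors: -1.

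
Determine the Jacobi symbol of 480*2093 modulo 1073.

1

By multiplicativity, (480·2093/1073) = (480/1073)·(2093/1073).
First factor (480/1073):
(480/1073)
  = (15/1073)    [1073 ≡ 1 mod 8 ⇒ (2/1073)^5 = +1]
  = (1073/15)    [QR: 1073 ≡ 1 mod 4, sign kept]
  = (8/15)    [1073 ≡ 8 mod 15]
  = (1/15)    [15 ≡ 7 mod 8 ⇒ (2/15)^3 = +1]
  = 1    [(1/15) = 1]
Second factor (2093/1073):
(2093/1073)
  = (1020/1073)    [2093 ≡ 1020 mod 1073]
  = (255/1073)    [1073 ≡ 1 mod 8 ⇒ (2/1073)^2 = +1]
  = (1073/255)    [QR: 1073 ≡ 1 mod 4, sign kept]
  = (53/255)    [1073 ≡ 53 mod 255]
  = (255/53)    [QR: 53 ≡ 1 mod 4, sign kept]
  = (43/53)    [255 ≡ 43 mod 53]
  = (53/43)    [QR: 53 ≡ 1 mod 4, sign kept]
  = (10/43)    [53 ≡ 10 mod 43]
  = -(5/43)    [43 ≡ 3 mod 8 ⇒ (2/43) = -1]
  = -(43/5)    [QR: 5 ≡ 1 mod 4, sign kept]
  = -(3/5)    [43 ≡ 3 mod 5]
  = -(5/3)    [QR: 5 ≡ 1 mod 4, sign kept]
  = -(2/3)    [5 ≡ 2 mod 3]
  = (1/3)    [3 ≡ 3 mod 8 ⇒ (2/3) = -1]
  = 1    [(1/3) = 1]
Product: (1)·(1) = 1.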